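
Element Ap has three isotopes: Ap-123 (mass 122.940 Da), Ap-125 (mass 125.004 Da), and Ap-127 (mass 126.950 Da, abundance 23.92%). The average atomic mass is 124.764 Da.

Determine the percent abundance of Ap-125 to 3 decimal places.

The remaining 76.08% is split between Ap-123 (fraction x) and Ap-125 (fraction 0.7608 − x).
Substituting: 122.940x + 125.004(0.7608 − x) = 94.39756
(122.940 − 125.004)x = -0.7054832  ⇒  x = 0.34180, y = 0.41900
Ap-123: 34.180%, Ap-125: 41.900%.

41.900%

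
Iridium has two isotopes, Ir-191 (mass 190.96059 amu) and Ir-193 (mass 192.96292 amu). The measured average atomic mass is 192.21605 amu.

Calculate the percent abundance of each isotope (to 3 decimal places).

With x = fraction of Ir-191 (so Ir-193 is 1 − x):
190.96059·x + 192.96292·(1 − x) = 192.21605
(190.96059 − 192.96292)·x = 192.21605 − 192.96292
x = -0.74687 / -2.00233 = 0.37300 → 37.300% Ir-191, 62.700% Ir-193.

Ir-191: 37.300%, Ir-193: 62.700%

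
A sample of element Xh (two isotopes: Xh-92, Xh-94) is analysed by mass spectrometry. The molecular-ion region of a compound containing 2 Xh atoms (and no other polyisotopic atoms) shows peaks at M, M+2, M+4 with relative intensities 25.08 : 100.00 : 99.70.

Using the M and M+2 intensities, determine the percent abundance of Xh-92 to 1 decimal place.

Let p = fractional abundance of Xh-92. I(M+2)/I(M) = [C(2,1)·p^1·(1−p)] / p^2 = 2·(1−p)/p = 100.00/25.08 = 3.9872
(1−p)/p = 3.9872/2 = 1.9936  ⇒  p = 1/(1 + 1.9936) = 0.3340
Xh-92: 33.4%, Xh-94: 66.6%.

33.4%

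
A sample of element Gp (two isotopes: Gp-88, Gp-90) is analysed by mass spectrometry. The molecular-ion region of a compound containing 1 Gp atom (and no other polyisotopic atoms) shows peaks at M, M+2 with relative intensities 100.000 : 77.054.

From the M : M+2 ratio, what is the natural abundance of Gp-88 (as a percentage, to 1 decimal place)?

Let p = fractional abundance of Gp-88. I(M+2)/I(M) = [C(1,1)·p^0·(1−p)] / p^1 = 1·(1−p)/p = 77.054/100.000 = 0.7705
(1−p)/p = 0.7705/1 = 0.7705  ⇒  p = 1/(1 + 0.7705) = 0.5648
Gp-88: 56.5%, Gp-90: 43.5%.

56.5%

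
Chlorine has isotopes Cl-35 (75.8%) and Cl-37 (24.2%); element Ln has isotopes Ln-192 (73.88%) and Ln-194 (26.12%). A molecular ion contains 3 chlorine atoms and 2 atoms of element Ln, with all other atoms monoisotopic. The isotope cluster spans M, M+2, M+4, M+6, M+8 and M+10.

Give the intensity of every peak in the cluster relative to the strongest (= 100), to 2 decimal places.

Chlorine pattern (n=3): 0.43551951 : 0.41713346 : 0.13317454 : 0.01417249
Element Ln pattern (n=2): 0.54582544 : 0.38594912 : 0.06822544
Convolve the two distributions (both contribute in 2-u steps):
  M: 0.43551951×0.54582544 = 0.237718
  M+2: 0.43551951×0.38594912 + 0.41713346×0.54582544 = 0.395770
  M+4: 0.43551951×0.06822544 + 0.41713346×0.38594912 + 0.13317454×0.54582544 = 0.263396
  M+6: 0.41713346×0.06822544 + 0.13317454×0.38594912 + 0.01417249×0.54582544 = 0.087593
  M+8: 0.13317454×0.06822544 + 0.01417249×0.38594912 = 0.014556
  M+10: 0.01417249×0.06822544 = 0.000967
Scale to base peak (0.395770) = 100: 60.06 : 100.00 : 66.55 : 22.13 : 3.68 : 0.24

60.06 : 100.00 : 66.55 : 22.13 : 3.68 : 0.24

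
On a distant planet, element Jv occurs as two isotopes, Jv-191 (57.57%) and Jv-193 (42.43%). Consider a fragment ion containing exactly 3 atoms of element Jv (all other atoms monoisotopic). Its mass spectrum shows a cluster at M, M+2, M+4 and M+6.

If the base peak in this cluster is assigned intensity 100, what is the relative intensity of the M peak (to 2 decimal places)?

45.23

Binomial terms of (0.5757 + 0.4243)^3: M 0.1908, M+2 0.4219, M+4 0.3109, M+6 0.0764 → M+2 is the base peak.
P(M+2) = C(3,1) × 0.5757^2 × 0.4243^1 = 3 × 0.33143049 × 0.4243 = 0.421878 (base)
P(M) = C(3,0) × 0.5757^3 × 0.4243^0 = 1 × 0.19080453 × 1.0000 = 0.190805
Relative intensity = 0.190805 / 0.421878 × 100 = 45.23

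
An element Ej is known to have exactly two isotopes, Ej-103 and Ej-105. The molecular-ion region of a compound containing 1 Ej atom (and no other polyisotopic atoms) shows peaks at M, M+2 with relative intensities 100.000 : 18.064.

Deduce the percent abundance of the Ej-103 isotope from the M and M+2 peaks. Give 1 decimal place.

If p is the fraction of Ej that is Ej-103, then I(M+2)/I(M) = [C(1,1)·p^0·(1−p)] / p^1 = 1·(1−p)/p = 18.064/100.000 = 0.1806
(1−p)/p = 0.1806/1 = 0.1806  ⇒  p = 1/(1 + 0.1806) = 0.8470
Ej-103: 84.7%, Ej-105: 15.3%.

84.7%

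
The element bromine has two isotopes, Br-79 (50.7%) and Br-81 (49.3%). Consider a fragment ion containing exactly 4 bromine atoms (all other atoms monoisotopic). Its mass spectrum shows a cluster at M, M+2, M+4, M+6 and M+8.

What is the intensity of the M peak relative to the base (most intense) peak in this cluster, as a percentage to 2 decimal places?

17.63%

(0.507 + 0.493)^4 gives M 0.0661, M+2 0.2570, M+4 0.3749, M+6 0.2430, M+8 0.0591; the largest is M+4.
P(M+4) = C(4,2) × 0.507^2 × 0.493^2 = 6 × 0.257049 × 0.243049 = 0.374853 (base)
P(M) = C(4,0) × 0.507^4 × 0.493^0 = 1 × 0.06607419 × 1.0000 = 0.066074
Relative intensity = 0.066074 / 0.374853 × 100 = 17.63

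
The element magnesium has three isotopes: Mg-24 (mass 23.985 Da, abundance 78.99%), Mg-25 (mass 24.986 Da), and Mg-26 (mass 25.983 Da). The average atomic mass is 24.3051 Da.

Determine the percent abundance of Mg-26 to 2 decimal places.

Let x and y be the fractions of Mg-25 and Mg-26. Then x + y = 1 − 0.7899 = 0.2101 and 24.986x + 25.983y = 24.3051 − 0.7899×23.985 = 5.3593485.
Substituting: 24.986x + 25.983(0.2101 − x) = 5.3593485
(24.986 − 25.983)x = -0.0996798  ⇒  x = 0.09998, y = 0.11012
Mg-25: 10.00%, Mg-26: 11.01%.

11.01%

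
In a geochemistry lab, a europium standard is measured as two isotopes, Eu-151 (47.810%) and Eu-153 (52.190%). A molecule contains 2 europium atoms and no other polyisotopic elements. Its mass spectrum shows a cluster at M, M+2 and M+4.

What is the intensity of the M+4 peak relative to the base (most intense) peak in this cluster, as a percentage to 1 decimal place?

54.6%

(0.47810 + 0.52190)^2 gives M 0.2286, M+2 0.4990, M+4 0.2724; the largest is M+2.
P(M+2) = C(2,1) × 0.47810^1 × 0.52190^1 = 2 × 0.4781 × 0.5219 = 0.499041 (base)
P(M+4) = C(2,2) × 0.47810^0 × 0.52190^2 = 1 × 1.0000 × 0.27237961 = 0.272380
Relative intensity = 0.272380 / 0.499041 × 100 = 54.6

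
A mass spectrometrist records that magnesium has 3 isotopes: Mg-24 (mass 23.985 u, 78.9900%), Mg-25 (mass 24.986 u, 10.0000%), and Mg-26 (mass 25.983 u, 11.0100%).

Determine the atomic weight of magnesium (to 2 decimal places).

Average mass = Σ (abundance × isotope mass) = 0.789900 × 23.985 + 0.100000 × 24.986 + 0.110100 × 25.983
= 18.9458 + 2.4986 + 2.8607 = 24.3051 u

24.31 u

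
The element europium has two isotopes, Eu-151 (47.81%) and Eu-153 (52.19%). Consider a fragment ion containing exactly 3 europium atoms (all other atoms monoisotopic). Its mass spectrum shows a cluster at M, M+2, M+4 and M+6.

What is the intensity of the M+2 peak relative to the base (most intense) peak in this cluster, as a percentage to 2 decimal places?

Term probabilities: M 0.1093, M+2 0.3579, M+4 0.3907, M+6 0.1422. Base peak = M+4.
P(M+4) = C(3,2) × 0.4781^1 × 0.5219^2 = 3 × 0.4781 × 0.27237961 = 0.390674 (base)
P(M+2) = C(3,1) × 0.4781^2 × 0.5219^1 = 3 × 0.22857961 × 0.5219 = 0.357887
Relative intensity = 0.357887 / 0.390674 × 100 = 91.61

91.61%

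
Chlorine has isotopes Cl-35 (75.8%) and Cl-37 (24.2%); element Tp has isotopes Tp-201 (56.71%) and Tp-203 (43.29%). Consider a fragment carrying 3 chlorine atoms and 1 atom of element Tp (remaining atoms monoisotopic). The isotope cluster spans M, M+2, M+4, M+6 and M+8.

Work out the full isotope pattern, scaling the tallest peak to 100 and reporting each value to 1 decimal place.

58.1 : 100.0 : 60.2 : 15.5 : 1.4

Chlorine pattern (n=3): 0.43551951 : 0.41713346 : 0.13317454 : 0.01417249
Element Tp pattern (n=1): 0.5671 : 0.4329
Convolve the two distributions (both contribute in 2-u steps):
  M: 0.43551951×0.5671 = 0.246983
  M+2: 0.43551951×0.4329 + 0.41713346×0.5671 = 0.425093
  M+4: 0.41713346×0.4329 + 0.13317454×0.5671 = 0.256100
  M+6: 0.13317454×0.4329 + 0.01417249×0.5671 = 0.065688
  M+8: 0.01417249×0.4329 = 0.006135
Scale to base peak (0.425093) = 100: 58.1 : 100.0 : 60.2 : 15.5 : 1.4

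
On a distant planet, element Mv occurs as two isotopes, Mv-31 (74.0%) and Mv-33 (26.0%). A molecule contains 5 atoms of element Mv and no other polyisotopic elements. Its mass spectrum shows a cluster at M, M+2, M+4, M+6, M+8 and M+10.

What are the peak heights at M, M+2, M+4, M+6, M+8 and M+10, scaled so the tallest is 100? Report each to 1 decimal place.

56.9 : 100.0 : 70.3 : 24.7 : 4.3 : 0.3

Each Mv atom is independently Mv-31 (p = 0.740) or Mv-33 (q = 0.260); the cluster is the binomial expansion (p + q)^5.
P(M) = 0.740^5 = 0.221901
P(M+2) = 5 × 0.740^4 × 0.260^1 = 0.389825
P(M+4) = 10 × 0.740^3 × 0.260^2 = 0.273931
P(M+6) = 10 × 0.740^2 × 0.260^3 = 0.096246
P(M+8) = 5 × 0.740^1 × 0.260^4 = 0.016908
P(M+10) = 0.260^5 = 0.001188
The M+2 peak is largest (0.389825); scaling to 100 gives 56.9 : 100.0 : 70.3 : 24.7 : 4.3 : 0.3.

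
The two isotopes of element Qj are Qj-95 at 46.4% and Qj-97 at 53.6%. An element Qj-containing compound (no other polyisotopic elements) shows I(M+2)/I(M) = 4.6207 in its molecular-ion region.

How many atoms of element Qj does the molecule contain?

4

With n Qj atoms, P(M+2)/P(M) = C(n,1)·p^(n−1)q / p^n = n·q/p = n · 0.536/0.464.
n = 4.6207 × 0.464/0.536 = 4.00 ≈ 4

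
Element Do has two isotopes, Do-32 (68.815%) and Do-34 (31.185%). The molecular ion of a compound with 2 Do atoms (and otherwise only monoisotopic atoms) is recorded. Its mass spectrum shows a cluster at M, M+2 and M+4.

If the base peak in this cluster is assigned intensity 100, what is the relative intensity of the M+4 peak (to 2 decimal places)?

Term probabilities: M 0.4736, M+2 0.4292, M+4 0.0973. Base peak = M.
P(M) = C(2,0) × 0.68815^2 × 0.31185^0 = 1 × 0.47355042 × 1.0000 = 0.473550 (base)
P(M+4) = C(2,2) × 0.68815^0 × 0.31185^2 = 1 × 1.0000 × 0.09725042 = 0.097250
Relative intensity = 0.097250 / 0.473550 × 100 = 20.54

20.54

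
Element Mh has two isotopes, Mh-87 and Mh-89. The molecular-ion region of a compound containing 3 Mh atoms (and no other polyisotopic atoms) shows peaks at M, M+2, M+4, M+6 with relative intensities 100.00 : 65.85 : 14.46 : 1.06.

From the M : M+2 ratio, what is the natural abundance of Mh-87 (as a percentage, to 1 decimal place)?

If p is the fraction of Mh that is Mh-87, then I(M+2)/I(M) = [C(3,1)·p^2·(1−p)] / p^3 = 3·(1−p)/p = 65.85/100.00 = 0.6585
(1−p)/p = 0.6585/3 = 0.2195  ⇒  p = 1/(1 + 0.2195) = 0.8200
Mh-87: 82.0%, Mh-89: 18.0%.

82.0%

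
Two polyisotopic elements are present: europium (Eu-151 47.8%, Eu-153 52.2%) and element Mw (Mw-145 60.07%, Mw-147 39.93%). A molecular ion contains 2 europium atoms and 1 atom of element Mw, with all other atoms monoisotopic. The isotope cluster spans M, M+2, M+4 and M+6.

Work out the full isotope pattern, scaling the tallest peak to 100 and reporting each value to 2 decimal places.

Europium pattern (n=2): 0.228484 : 0.499032 : 0.272484
Element Mw pattern (n=1): 0.6007 : 0.3993
Convolve the two distributions (both contribute in 2-u steps):
  M: 0.228484×0.6007 = 0.137250
  M+2: 0.228484×0.3993 + 0.499032×0.6007 = 0.391002
  M+4: 0.499032×0.3993 + 0.272484×0.6007 = 0.362945
  M+6: 0.272484×0.3993 = 0.108803
Scale to base peak (0.391002) = 100: 35.10 : 100.00 : 92.82 : 27.83

35.10 : 100.00 : 92.82 : 27.83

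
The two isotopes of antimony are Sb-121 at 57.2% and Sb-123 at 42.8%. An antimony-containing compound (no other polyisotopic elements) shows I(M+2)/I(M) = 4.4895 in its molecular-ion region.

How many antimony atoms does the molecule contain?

For n independent Sb atoms, I(M+2)/I(M) = n · (abundance Sb-123) / (abundance Sb-121) = n · 0.428/0.572.
n = 4.4895 × 0.572/0.428 = 6.00 ≈ 6

6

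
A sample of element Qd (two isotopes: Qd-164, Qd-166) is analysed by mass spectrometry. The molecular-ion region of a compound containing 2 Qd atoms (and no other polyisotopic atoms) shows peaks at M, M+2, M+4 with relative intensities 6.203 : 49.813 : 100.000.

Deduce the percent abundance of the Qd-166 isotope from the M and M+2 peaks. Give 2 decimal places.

80.06%

Let p = fractional abundance of Qd-164. I(M+2)/I(M) = [C(2,1)·p^1·(1−p)] / p^2 = 2·(1−p)/p = 49.813/6.203 = 8.0305
(1−p)/p = 8.0305/2 = 4.0152  ⇒  p = 1/(1 + 4.0152) = 0.1994
Qd-164: 19.94%, Qd-166: 80.06%.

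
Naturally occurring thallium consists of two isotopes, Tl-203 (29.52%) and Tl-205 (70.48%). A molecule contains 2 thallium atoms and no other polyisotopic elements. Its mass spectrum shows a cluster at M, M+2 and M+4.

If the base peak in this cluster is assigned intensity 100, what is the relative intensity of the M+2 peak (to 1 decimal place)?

Term probabilities: M 0.0871, M+2 0.4161, M+4 0.4967. Base peak = M+4.
P(M+4) = C(2,2) × 0.2952^0 × 0.7048^2 = 1 × 1.0000 × 0.49674304 = 0.496743 (base)
P(M+2) = C(2,1) × 0.2952^1 × 0.7048^1 = 2 × 0.2952 × 0.7048 = 0.416114
Relative intensity = 0.416114 / 0.496743 × 100 = 83.8

83.8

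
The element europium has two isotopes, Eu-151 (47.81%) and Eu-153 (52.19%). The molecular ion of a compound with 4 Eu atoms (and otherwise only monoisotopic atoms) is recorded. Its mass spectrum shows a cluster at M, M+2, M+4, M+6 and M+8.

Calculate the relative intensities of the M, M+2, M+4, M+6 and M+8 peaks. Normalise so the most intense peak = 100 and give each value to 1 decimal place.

Each Eu atom is independently Eu-151 (p = 0.4781) or Eu-153 (q = 0.5219); the cluster is the binomial expansion (p + q)^4.
P(M) = 0.4781^4 = 0.052249
P(M+2) = 4 × 0.4781^3 × 0.5219^1 = 0.228141
P(M+4) = 6 × 0.4781^2 × 0.5219^2 = 0.373563
P(M+6) = 4 × 0.4781^1 × 0.5219^3 = 0.271857
P(M+8) = 0.5219^4 = 0.074191
The M+4 peak is largest (0.373563); scaling to 100 gives 14.0 : 61.1 : 100.0 : 72.8 : 19.9.

14.0 : 61.1 : 100.0 : 72.8 : 19.9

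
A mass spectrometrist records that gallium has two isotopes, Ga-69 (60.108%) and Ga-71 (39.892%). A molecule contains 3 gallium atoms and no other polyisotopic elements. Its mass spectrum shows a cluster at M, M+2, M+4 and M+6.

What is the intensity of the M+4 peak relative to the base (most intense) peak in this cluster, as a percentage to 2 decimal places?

66.37%

Term probabilities: M 0.2172, M+2 0.4324, M+4 0.2870, M+6 0.0635. Base peak = M+2.
P(M+2) = C(3,1) × 0.60108^2 × 0.39892^1 = 3 × 0.36129717 × 0.39892 = 0.432386 (base)
P(M+4) = C(3,2) × 0.60108^1 × 0.39892^2 = 3 × 0.60108 × 0.15913717 = 0.286963
Relative intensity = 0.286963 / 0.432386 × 100 = 66.37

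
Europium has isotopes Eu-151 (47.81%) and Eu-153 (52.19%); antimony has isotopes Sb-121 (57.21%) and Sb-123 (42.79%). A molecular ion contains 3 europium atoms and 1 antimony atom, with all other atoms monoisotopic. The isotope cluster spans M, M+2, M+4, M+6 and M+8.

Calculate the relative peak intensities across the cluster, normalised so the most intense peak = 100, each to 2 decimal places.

Europium pattern (n=3): 0.10928391 : 0.3578871 : 0.39067407 : 0.14215492
Antimony pattern (n=1): 0.5721 : 0.4279
Convolve the two distributions (both contribute in 2-u steps):
  M: 0.10928391×0.5721 = 0.062521
  M+2: 0.10928391×0.4279 + 0.3578871×0.5721 = 0.251510
  M+4: 0.3578871×0.4279 + 0.39067407×0.5721 = 0.376645
  M+6: 0.39067407×0.4279 + 0.14215492×0.5721 = 0.248496
  M+8: 0.14215492×0.4279 = 0.060828
Scale to base peak (0.376645) = 100: 16.60 : 66.78 : 100.00 : 65.98 : 16.15

16.60 : 66.78 : 100.00 : 65.98 : 16.15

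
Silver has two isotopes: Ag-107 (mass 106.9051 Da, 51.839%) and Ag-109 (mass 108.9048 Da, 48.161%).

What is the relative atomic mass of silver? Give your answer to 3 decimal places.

107.868 Da

The abundance-weighted mean is 0.51839 × 106.9051 + 0.48161 × 108.9048
= 55.41853 + 52.44964 = 107.86817 Da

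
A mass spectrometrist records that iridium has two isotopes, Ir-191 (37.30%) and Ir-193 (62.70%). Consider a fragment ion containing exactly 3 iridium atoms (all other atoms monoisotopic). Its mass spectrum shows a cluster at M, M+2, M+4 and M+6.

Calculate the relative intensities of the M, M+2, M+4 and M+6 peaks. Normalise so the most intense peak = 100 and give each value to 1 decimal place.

The 3 Ir atoms are independent, so intensities follow the terms of (0.3730 + 0.6270)^3.
P(M) = 0.3730^3 = 0.051895
P(M+2) = 3 × 0.3730^2 × 0.6270^1 = 0.261702
P(M+4) = 3 × 0.3730^1 × 0.6270^2 = 0.439911
P(M+6) = 0.6270^3 = 0.246492
The M+4 peak is largest (0.439911); scaling to 100 gives 11.8 : 59.5 : 100.0 : 56.0.

11.8 : 59.5 : 100.0 : 56.0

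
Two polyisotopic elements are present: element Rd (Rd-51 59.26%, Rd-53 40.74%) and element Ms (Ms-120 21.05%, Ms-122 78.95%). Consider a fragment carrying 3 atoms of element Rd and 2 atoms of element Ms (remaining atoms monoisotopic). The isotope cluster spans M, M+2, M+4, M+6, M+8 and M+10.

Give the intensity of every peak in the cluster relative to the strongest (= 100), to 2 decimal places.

2.50 : 23.93 : 77.44 : 100.00 : 55.99 : 11.43

Element Rd pattern (n=3): 0.20810616 : 0.42920579 : 0.29506993 : 0.06761812
Element Ms pattern (n=2): 0.04431025 : 0.3323795 : 0.62331025
Convolve the two distributions (both contribute in 2-u steps):
  M: 0.20810616×0.04431025 = 0.009221
  M+2: 0.20810616×0.3323795 + 0.42920579×0.04431025 = 0.088188
  M+4: 0.20810616×0.62331025 + 0.42920579×0.3323795 + 0.29506993×0.04431025 = 0.285449
  M+6: 0.42920579×0.62331025 + 0.29506993×0.3323795 + 0.06761812×0.04431025 = 0.368600
  M+8: 0.29506993×0.62331025 + 0.06761812×0.3323795 = 0.206395
  M+10: 0.06761812×0.62331025 = 0.042147
Scale to base peak (0.368600) = 100: 2.50 : 23.93 : 77.44 : 100.00 : 55.99 : 11.43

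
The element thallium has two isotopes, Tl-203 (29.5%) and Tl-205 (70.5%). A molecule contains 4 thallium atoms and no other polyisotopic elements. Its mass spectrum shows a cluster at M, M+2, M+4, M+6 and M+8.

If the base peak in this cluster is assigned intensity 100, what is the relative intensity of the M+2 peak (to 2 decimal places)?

Term probabilities: M 0.0076, M+2 0.0724, M+4 0.2595, M+6 0.4135, M+8 0.2470. Base peak = M+6.
P(M+6) = C(4,3) × 0.295^1 × 0.705^3 = 4 × 0.2950 × 0.35040263 = 0.413475 (base)
P(M+2) = C(4,1) × 0.295^3 × 0.705^1 = 4 × 0.02567237 × 0.7050 = 0.072396
Relative intensity = 0.072396 / 0.413475 × 100 = 17.51

17.51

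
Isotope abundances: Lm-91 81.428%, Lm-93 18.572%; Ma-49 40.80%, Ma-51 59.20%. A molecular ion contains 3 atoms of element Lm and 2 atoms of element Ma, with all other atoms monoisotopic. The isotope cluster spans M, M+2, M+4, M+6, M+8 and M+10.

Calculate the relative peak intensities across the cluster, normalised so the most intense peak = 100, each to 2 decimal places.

23.55 : 84.44 : 100.00 : 44.86 : 8.55 : 0.59

Element Lm pattern (n=3): 0.53990992 : 0.36942601 : 0.08425824 : 0.00640584
Element Ma pattern (n=2): 0.166464 : 0.483072 : 0.350464
Convolve the two distributions (both contribute in 2-u steps):
  M: 0.53990992×0.166464 = 0.089876
  M+2: 0.53990992×0.483072 + 0.36942601×0.166464 = 0.322311
  M+4: 0.53990992×0.350464 + 0.36942601×0.483072 + 0.08425824×0.166464 = 0.381704
  M+6: 0.36942601×0.350464 + 0.08425824×0.483072 + 0.00640584×0.166464 = 0.171240
  M+8: 0.08425824×0.350464 + 0.00640584×0.483072 = 0.032624
  M+10: 0.00640584×0.350464 = 0.002245
Scale to base peak (0.381704) = 100: 23.55 : 84.44 : 100.00 : 44.86 : 8.55 : 0.59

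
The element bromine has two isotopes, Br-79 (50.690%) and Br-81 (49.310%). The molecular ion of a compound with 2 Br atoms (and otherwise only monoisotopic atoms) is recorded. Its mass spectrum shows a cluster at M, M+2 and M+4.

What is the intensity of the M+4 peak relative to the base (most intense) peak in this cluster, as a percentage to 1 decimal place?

Term probabilities: M 0.2569, M+2 0.4999, M+4 0.2431. Base peak = M+2.
P(M+2) = C(2,1) × 0.50690^1 × 0.49310^1 = 2 × 0.5069 × 0.4931 = 0.499905 (base)
P(M+4) = C(2,2) × 0.50690^0 × 0.49310^2 = 1 × 1.0000 × 0.24314761 = 0.243148
Relative intensity = 0.243148 / 0.499905 × 100 = 48.6

48.6%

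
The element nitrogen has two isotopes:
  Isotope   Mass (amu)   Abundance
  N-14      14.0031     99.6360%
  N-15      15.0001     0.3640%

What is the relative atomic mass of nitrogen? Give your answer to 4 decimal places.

The abundance-weighted mean is 0.996360 × 14.0031 + 0.003640 × 15.0001
= 13.95213 + 0.05460 = 14.00673 amu

14.0067 amu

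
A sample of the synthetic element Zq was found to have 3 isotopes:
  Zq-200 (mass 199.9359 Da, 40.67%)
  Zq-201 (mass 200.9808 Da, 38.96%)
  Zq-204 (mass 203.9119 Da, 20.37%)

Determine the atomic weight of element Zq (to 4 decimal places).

201.1529 Da

Ar = Σ fᵢ·mᵢ = 0.4067 × 199.9359 + 0.3896 × 200.9808 + 0.2037 × 203.9119
= 81.31393 + 78.30212 + 41.53685 = 201.15290 Da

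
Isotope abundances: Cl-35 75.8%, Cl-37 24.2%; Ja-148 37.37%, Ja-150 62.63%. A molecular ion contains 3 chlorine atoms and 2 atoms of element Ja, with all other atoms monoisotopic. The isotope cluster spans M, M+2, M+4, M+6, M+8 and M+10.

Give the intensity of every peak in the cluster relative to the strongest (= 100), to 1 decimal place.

Chlorine pattern (n=3): 0.43551951 : 0.41713346 : 0.13317454 : 0.01417249
Element Ja pattern (n=2): 0.13965169 : 0.46809662 : 0.39225169
Convolve the two distributions (both contribute in 2-u steps):
  M: 0.43551951×0.13965169 = 0.060821
  M+2: 0.43551951×0.46809662 + 0.41713346×0.13965169 = 0.262119
  M+4: 0.43551951×0.39225169 + 0.41713346×0.46809662 + 0.13317454×0.13965169 = 0.384690
  M+6: 0.41713346×0.39225169 + 0.13317454×0.46809662 + 0.01417249×0.13965169 = 0.227939
  M+8: 0.13317454×0.39225169 + 0.01417249×0.46809662 = 0.058872
  M+10: 0.01417249×0.39225169 = 0.005559
Scale to base peak (0.384690) = 100: 15.8 : 68.1 : 100.0 : 59.3 : 15.3 : 1.4

15.8 : 68.1 : 100.0 : 59.3 : 15.3 : 1.4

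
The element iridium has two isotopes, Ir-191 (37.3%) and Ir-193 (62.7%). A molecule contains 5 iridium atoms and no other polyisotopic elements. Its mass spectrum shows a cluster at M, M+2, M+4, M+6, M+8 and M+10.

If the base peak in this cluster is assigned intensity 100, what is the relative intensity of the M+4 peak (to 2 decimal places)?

(0.373 + 0.627)^5 gives M 0.0072, M+2 0.0607, M+4 0.2040, M+6 0.3429, M+8 0.2882, M+10 0.0969; the largest is M+6.
P(M+6) = C(5,3) × 0.373^2 × 0.627^3 = 10 × 0.139129 × 0.24649188 = 0.342942 (base)
P(M+4) = C(5,2) × 0.373^3 × 0.627^2 = 10 × 0.05189512 × 0.393129 = 0.204015
Relative intensity = 0.204015 / 0.342942 × 100 = 59.49

59.49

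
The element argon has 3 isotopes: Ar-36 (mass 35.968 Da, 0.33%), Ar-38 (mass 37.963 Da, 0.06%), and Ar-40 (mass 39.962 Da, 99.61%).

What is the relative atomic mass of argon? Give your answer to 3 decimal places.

The abundance-weighted mean is 0.0033 × 35.968 + 0.0006 × 37.963 + 0.9961 × 39.962
= 0.1187 + 0.0228 + 39.8061 = 39.9476 Da

39.948 Da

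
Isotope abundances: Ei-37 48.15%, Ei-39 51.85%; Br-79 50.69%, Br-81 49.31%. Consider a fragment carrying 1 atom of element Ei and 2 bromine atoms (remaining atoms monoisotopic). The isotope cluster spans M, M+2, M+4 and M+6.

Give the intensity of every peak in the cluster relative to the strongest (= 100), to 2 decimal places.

32.88 : 99.38 : 100.00 : 33.51

Element Ei pattern (n=1): 0.4815 : 0.5185
Bromine pattern (n=2): 0.25694761 : 0.49990478 : 0.24314761
Convolve the two distributions (both contribute in 2-u steps):
  M: 0.4815×0.25694761 = 0.123720
  M+2: 0.4815×0.49990478 + 0.5185×0.25694761 = 0.373931
  M+4: 0.4815×0.24314761 + 0.5185×0.49990478 = 0.376276
  M+6: 0.5185×0.24314761 = 0.126072
Scale to base peak (0.376276) = 100: 32.88 : 99.38 : 100.00 : 33.51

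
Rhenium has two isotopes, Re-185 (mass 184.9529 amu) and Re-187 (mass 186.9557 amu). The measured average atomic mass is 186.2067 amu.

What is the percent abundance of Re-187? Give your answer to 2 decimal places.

Writing the weighted mean with unknown fraction x of Re-185:
184.9529·x + 186.9557·(1 − x) = 186.2067
(184.9529 − 186.9557)·x = 186.2067 − 186.9557
x = -0.7490 / -2.0028 = 0.37398 → 37.40% Re-185, 62.60% Re-187.

62.60%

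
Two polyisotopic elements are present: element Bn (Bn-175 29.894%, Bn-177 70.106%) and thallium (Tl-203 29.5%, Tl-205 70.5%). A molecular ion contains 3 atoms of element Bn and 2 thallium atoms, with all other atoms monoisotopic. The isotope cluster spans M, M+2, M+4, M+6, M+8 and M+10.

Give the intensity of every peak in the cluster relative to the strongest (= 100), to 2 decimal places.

Element Bn pattern (n=3): 0.02671481 : 0.18795094 : 0.44077369 : 0.34456056
Thallium pattern (n=2): 0.087025 : 0.41595 : 0.497025
Convolve the two distributions (both contribute in 2-u steps):
  M: 0.02671481×0.087025 = 0.002325
  M+2: 0.02671481×0.41595 + 0.18795094×0.087025 = 0.027468
  M+4: 0.02671481×0.497025 + 0.18795094×0.41595 + 0.44077369×0.087025 = 0.129814
  M+6: 0.18795094×0.497025 + 0.44077369×0.41595 + 0.34456056×0.087025 = 0.306742
  M+8: 0.44077369×0.497025 + 0.34456056×0.41595 = 0.362396
  M+10: 0.34456056×0.497025 = 0.171255
Scale to base peak (0.362396) = 100: 0.64 : 7.58 : 35.82 : 84.64 : 100.00 : 47.26

0.64 : 7.58 : 35.82 : 84.64 : 100.00 : 47.26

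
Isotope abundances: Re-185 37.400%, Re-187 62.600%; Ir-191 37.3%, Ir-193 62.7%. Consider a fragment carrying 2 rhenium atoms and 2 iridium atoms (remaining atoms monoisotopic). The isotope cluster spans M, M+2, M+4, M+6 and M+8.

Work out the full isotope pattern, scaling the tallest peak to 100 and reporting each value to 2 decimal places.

5.30 : 35.54 : 89.43 : 100.00 : 41.93

Rhenium pattern (n=2): 0.139876 : 0.468248 : 0.391876
Iridium pattern (n=2): 0.139129 : 0.467742 : 0.393129
Convolve the two distributions (both contribute in 2-u steps):
  M: 0.139876×0.139129 = 0.019461
  M+2: 0.139876×0.467742 + 0.468248×0.139129 = 0.130573
  M+4: 0.139876×0.393129 + 0.468248×0.467742 + 0.391876×0.139129 = 0.328530
  M+6: 0.468248×0.393129 + 0.391876×0.467742 = 0.367379
  M+8: 0.391876×0.393129 = 0.154058
Scale to base peak (0.367379) = 100: 5.30 : 35.54 : 89.43 : 100.00 : 41.93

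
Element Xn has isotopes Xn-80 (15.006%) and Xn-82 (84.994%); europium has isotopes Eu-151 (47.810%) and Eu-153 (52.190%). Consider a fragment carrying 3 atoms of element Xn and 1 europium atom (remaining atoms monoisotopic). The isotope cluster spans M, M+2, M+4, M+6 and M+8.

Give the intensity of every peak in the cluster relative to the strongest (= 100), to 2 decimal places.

Element Xn pattern (n=3): 0.00337905 : 0.05741686 : 0.32520913 : 0.61399496
Europium pattern (n=1): 0.4781 : 0.5219
Convolve the two distributions (both contribute in 2-u steps):
  M: 0.00337905×0.4781 = 0.001616
  M+2: 0.00337905×0.5219 + 0.05741686×0.4781 = 0.029215
  M+4: 0.05741686×0.5219 + 0.32520913×0.4781 = 0.185448
  M+6: 0.32520913×0.5219 + 0.61399496×0.4781 = 0.463278
  M+8: 0.61399496×0.5219 = 0.320444
Scale to base peak (0.463278) = 100: 0.35 : 6.31 : 40.03 : 100.00 : 69.17

0.35 : 6.31 : 40.03 : 100.00 : 69.17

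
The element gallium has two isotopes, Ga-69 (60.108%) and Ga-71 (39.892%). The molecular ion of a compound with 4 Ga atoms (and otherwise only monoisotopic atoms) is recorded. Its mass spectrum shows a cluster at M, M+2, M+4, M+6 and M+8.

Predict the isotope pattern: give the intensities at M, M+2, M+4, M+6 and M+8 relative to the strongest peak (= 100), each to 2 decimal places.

Expanding (0.60108 + 0.39892)^4:
P(M) = 0.60108^4 = 0.130536
P(M+2) = 4 × 0.60108^3 × 0.39892^1 = 0.346531
P(M+4) = 6 × 0.60108^2 × 0.39892^2 = 0.344975
P(M+6) = 4 × 0.60108^1 × 0.39892^3 = 0.152633
P(M+8) = 0.39892^4 = 0.025325
The M+2 peak is largest (0.346531); scaling to 100 gives 37.67 : 100.00 : 99.55 : 44.05 : 7.31.

37.67 : 100.00 : 99.55 : 44.05 : 7.31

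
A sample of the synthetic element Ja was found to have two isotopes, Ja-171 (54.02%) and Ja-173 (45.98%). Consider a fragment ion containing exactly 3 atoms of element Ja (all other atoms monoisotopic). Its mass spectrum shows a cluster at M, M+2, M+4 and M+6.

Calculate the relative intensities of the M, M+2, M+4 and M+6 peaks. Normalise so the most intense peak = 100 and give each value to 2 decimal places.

Each Ja atom is independently Ja-171 (p = 0.5402) or Ja-173 (q = 0.4598); the cluster is the binomial expansion (p + q)^3.
P(M) = 0.5402^3 = 0.157639
P(M+2) = 3 × 0.5402^2 × 0.4598^1 = 0.402531
P(M+4) = 3 × 0.5402^1 × 0.4598^2 = 0.342621
P(M+6) = 0.4598^3 = 0.097209
The M+2 peak is largest (0.402531); scaling to 100 gives 39.16 : 100.00 : 85.12 : 24.15.

39.16 : 100.00 : 85.12 : 24.15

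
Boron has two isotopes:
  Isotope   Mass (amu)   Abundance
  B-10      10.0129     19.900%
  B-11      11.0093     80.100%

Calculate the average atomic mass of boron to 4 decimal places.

The abundance-weighted mean is 0.19900 × 10.0129 + 0.80100 × 11.0093
= 1.99257 + 8.81845 = 10.81102 amu

10.8110 amu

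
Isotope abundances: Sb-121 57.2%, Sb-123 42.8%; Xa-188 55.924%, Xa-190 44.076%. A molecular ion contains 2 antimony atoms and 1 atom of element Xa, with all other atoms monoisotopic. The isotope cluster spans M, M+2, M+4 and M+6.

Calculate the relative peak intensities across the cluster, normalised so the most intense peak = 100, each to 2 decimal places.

Antimony pattern (n=2): 0.327184 : 0.489632 : 0.183184
Element Xa pattern (n=1): 0.55924 : 0.44076
Convolve the two distributions (both contribute in 2-u steps):
  M: 0.327184×0.55924 = 0.182974
  M+2: 0.327184×0.44076 + 0.489632×0.55924 = 0.418031
  M+4: 0.489632×0.44076 + 0.183184×0.55924 = 0.318254
  M+6: 0.183184×0.44076 = 0.080740
Scale to base peak (0.418031) = 100: 43.77 : 100.00 : 76.13 : 19.31

43.77 : 100.00 : 76.13 : 19.31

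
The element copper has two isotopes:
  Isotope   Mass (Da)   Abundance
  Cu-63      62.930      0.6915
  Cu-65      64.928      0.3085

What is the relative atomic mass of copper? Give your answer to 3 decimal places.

63.546 Da

Ar = Σ fᵢ·mᵢ = 0.6915 × 62.930 + 0.3085 × 64.928
= 43.5161 + 20.0303 = 63.5464 Da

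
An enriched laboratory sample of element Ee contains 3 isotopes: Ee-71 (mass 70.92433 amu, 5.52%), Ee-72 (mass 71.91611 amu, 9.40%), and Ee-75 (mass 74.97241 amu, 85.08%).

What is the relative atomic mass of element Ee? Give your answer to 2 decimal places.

74.46 amu

The abundance-weighted mean is 0.0552 × 70.92433 + 0.0940 × 71.91611 + 0.8508 × 74.97241
= 3.915023 + 6.760114 + 63.786526 = 74.461663 amu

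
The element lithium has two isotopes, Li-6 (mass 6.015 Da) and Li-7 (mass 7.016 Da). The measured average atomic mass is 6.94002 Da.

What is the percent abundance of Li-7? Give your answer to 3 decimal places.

92.410%

Writing the weighted mean with unknown fraction x of Li-6:
6.015·x + 7.016·(1 − x) = 6.94002
(6.015 − 7.016)·x = 6.94002 − 7.016
x = -0.07598 / -1.001 = 0.07590 → 7.590% Li-6, 92.410% Li-7.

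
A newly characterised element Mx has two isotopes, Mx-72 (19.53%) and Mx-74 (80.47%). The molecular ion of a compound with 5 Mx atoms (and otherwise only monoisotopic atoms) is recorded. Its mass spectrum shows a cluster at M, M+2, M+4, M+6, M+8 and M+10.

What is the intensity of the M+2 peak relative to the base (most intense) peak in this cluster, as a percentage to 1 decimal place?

Binomial terms of (0.1953 + 0.8047)^5: M 0.0003, M+2 0.0059, M+4 0.0482, M+6 0.1987, M+8 0.4095, M+10 0.3374 → M+8 is the base peak.
P(M+8) = C(5,4) × 0.1953^1 × 0.8047^4 = 5 × 0.1953 × 0.41931076 = 0.409457 (base)
P(M+2) = C(5,1) × 0.1953^4 × 0.8047^1 = 5 × 0.00145482 × 0.8047 = 0.005853
Relative intensity = 0.005853 / 0.409457 × 100 = 1.4

1.4%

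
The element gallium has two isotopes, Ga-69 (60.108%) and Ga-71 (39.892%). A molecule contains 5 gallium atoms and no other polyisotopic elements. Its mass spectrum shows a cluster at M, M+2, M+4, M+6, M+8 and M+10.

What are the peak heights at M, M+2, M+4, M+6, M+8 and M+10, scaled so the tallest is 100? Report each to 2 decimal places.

22.70 : 75.34 : 100.00 : 66.37 : 22.02 : 2.92

Each Ga atom is independently Ga-69 (p = 0.60108) or Ga-71 (q = 0.39892); the cluster is the binomial expansion (p + q)^5.
P(M) = 0.60108^5 = 0.078462
P(M+2) = 5 × 0.60108^4 × 0.39892^1 = 0.260366
P(M+4) = 10 × 0.60108^3 × 0.39892^2 = 0.345596
P(M+6) = 10 × 0.60108^2 × 0.39892^3 = 0.229362
P(M+8) = 5 × 0.60108^1 × 0.39892^4 = 0.076111
P(M+10) = 0.39892^5 = 0.010103
The M+4 peak is largest (0.345596); scaling to 100 gives 22.70 : 75.34 : 100.00 : 66.37 : 22.02 : 2.92.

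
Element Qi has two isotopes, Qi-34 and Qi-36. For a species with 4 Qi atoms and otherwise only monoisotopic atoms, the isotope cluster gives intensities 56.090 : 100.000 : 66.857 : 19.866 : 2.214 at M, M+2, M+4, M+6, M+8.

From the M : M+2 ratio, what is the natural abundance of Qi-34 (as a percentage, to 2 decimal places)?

69.17%

Write p for the Qi-34 fraction. I(M+2)/I(M) = [C(4,1)·p^3·(1−p)] / p^4 = 4·(1−p)/p = 100.000/56.090 = 1.7828
(1−p)/p = 1.7828/4 = 0.4457  ⇒  p = 1/(1 + 0.4457) = 0.6917
Qi-34: 69.17%, Qi-36: 30.83%.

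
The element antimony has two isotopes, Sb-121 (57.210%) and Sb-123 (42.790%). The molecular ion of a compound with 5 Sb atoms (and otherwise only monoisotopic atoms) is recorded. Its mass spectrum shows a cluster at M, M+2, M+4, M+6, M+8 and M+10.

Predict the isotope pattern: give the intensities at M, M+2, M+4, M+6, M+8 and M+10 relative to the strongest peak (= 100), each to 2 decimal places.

Each Sb atom is independently Sb-121 (p = 0.57210) or Sb-123 (q = 0.42790); the cluster is the binomial expansion (p + q)^5.
P(M) = 0.57210^5 = 0.061286
P(M+2) = 5 × 0.57210^4 × 0.42790^1 = 0.229192
P(M+4) = 10 × 0.57210^3 × 0.42790^2 = 0.342847
P(M+6) = 10 × 0.57210^2 × 0.42790^3 = 0.256431
P(M+8) = 5 × 0.57210^1 × 0.42790^4 = 0.095898
P(M+10) = 0.42790^5 = 0.014345
The M+4 peak is largest (0.342847); scaling to 100 gives 17.88 : 66.85 : 100.00 : 74.79 : 27.97 : 4.18.

17.88 : 66.85 : 100.00 : 74.79 : 27.97 : 4.18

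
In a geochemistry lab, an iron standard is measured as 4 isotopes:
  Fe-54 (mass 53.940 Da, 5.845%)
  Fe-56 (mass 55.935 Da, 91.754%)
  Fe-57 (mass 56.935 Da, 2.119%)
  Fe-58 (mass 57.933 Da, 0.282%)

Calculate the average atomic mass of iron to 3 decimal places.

Weight each isotope mass by its fractional abundance: 0.05845 × 53.940 + 0.91754 × 55.935 + 0.02119 × 56.935 + 0.00282 × 57.933
= 3.1528 + 51.3226 + 1.2065 + 0.1634 = 55.8453 Da

55.845 Da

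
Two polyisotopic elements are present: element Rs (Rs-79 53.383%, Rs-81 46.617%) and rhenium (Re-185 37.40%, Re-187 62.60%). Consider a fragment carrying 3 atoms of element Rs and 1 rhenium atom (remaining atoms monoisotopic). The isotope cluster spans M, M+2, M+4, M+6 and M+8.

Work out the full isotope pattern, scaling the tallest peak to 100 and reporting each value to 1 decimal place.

15.0 : 64.3 : 100.0 : 67.4 : 16.7

Element Rs pattern (n=3): 0.15212792 : 0.39853964 : 0.34802695 : 0.10130549
Rhenium pattern (n=1): 0.3740 : 0.6260
Convolve the two distributions (both contribute in 2-u steps):
  M: 0.15212792×0.3740 = 0.056896
  M+2: 0.15212792×0.6260 + 0.39853964×0.3740 = 0.244286
  M+4: 0.39853964×0.6260 + 0.34802695×0.3740 = 0.379648
  M+6: 0.34802695×0.6260 + 0.10130549×0.3740 = 0.255753
  M+8: 0.10130549×0.6260 = 0.063417
Scale to base peak (0.379648) = 100: 15.0 : 64.3 : 100.0 : 67.4 : 16.7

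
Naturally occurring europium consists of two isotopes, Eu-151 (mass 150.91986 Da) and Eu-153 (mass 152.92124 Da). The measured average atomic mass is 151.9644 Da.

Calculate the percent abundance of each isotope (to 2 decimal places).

With x = fraction of Eu-151 (so Eu-153 is 1 − x):
150.91986·x + 152.92124·(1 − x) = 151.9644
(150.91986 − 152.92124)·x = 151.9644 − 152.92124
x = -0.95684 / -2.00138 = 0.47809 → 47.81% Eu-151, 52.19% Eu-153.

Eu-151: 47.81%, Eu-153: 52.19%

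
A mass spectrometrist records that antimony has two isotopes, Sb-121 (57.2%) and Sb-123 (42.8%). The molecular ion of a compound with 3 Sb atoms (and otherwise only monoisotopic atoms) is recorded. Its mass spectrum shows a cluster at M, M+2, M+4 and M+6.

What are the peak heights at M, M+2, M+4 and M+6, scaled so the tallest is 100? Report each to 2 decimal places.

Each Sb atom is independently Sb-121 (p = 0.572) or Sb-123 (q = 0.428); the cluster is the binomial expansion (p + q)^3.
P(M) = 0.572^3 = 0.187149
P(M+2) = 3 × 0.572^2 × 0.428^1 = 0.420104
P(M+4) = 3 × 0.572^1 × 0.428^2 = 0.314344
P(M+6) = 0.428^3 = 0.078403
The M+2 peak is largest (0.420104); scaling to 100 gives 44.55 : 100.00 : 74.83 : 18.66.

44.55 : 100.00 : 74.83 : 18.66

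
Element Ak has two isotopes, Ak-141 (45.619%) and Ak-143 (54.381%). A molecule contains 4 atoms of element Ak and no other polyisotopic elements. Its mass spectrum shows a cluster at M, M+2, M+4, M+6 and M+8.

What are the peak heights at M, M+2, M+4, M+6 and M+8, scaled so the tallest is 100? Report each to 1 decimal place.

11.7 : 55.9 : 100.0 : 79.5 : 23.7

The 4 Ak atoms are independent, so intensities follow the terms of (0.45619 + 0.54381)^4.
P(M) = 0.45619^4 = 0.043309
P(M+2) = 4 × 0.45619^3 × 0.54381^1 = 0.206512
P(M+4) = 6 × 0.45619^2 × 0.54381^2 = 0.369264
P(M+6) = 4 × 0.45619^1 × 0.54381^3 = 0.293459
P(M+8) = 0.54381^4 = 0.087456
The M+4 peak is largest (0.369264); scaling to 100 gives 11.7 : 55.9 : 100.0 : 79.5 : 23.7.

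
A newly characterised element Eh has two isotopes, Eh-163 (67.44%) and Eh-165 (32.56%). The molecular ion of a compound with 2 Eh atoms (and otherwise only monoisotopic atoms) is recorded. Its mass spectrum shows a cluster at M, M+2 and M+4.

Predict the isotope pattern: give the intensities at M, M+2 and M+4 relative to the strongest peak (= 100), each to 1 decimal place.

Expanding (0.6744 + 0.3256)^2:
P(M) = 0.6744^2 = 0.454815
P(M+2) = 2 × 0.6744^1 × 0.3256^1 = 0.439169
P(M+4) = 0.3256^2 = 0.106015
The M peak is largest (0.454815); scaling to 100 gives 100.0 : 96.6 : 23.3.

100.0 : 96.6 : 23.3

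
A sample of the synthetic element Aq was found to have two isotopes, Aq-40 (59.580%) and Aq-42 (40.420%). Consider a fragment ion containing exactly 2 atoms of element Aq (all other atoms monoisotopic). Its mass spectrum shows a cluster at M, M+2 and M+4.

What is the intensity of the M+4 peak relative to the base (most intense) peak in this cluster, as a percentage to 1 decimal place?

(0.59580 + 0.40420)^2 gives M 0.3550, M+2 0.4816, M+4 0.1634; the largest is M+2.
P(M+2) = C(2,1) × 0.59580^1 × 0.40420^1 = 2 × 0.5958 × 0.4042 = 0.481645 (base)
P(M+4) = C(2,2) × 0.59580^0 × 0.40420^2 = 1 × 1.0000 × 0.16337764 = 0.163378
Relative intensity = 0.163378 / 0.481645 × 100 = 33.9

33.9%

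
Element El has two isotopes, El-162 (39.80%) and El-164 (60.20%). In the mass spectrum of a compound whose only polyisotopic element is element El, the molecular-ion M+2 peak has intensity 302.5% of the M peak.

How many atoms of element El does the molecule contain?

The M+2/M ratio from n El atoms is n · q/p = n · 0.6020/0.3980.
n = 3.025 × 0.3980/0.6020 = 2.00 ≈ 2

2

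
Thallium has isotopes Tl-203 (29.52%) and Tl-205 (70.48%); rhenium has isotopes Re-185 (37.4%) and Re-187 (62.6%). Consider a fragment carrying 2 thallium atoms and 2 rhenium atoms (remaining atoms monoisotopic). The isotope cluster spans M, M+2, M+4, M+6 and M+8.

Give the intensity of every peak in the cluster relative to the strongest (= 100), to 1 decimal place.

3.1 : 25.0 : 75.4 : 100.0 : 49.2

Thallium pattern (n=2): 0.08714304 : 0.41611392 : 0.49674304
Rhenium pattern (n=2): 0.139876 : 0.468248 : 0.391876
Convolve the two distributions (both contribute in 2-u steps):
  M: 0.08714304×0.139876 = 0.012189
  M+2: 0.08714304×0.468248 + 0.41611392×0.139876 = 0.099009
  M+4: 0.08714304×0.391876 + 0.41611392×0.468248 + 0.49674304×0.139876 = 0.298476
  M+6: 0.41611392×0.391876 + 0.49674304×0.468248 = 0.395664
  M+8: 0.49674304×0.391876 = 0.194662
Scale to base peak (0.395664) = 100: 3.1 : 25.0 : 75.4 : 100.0 : 49.2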